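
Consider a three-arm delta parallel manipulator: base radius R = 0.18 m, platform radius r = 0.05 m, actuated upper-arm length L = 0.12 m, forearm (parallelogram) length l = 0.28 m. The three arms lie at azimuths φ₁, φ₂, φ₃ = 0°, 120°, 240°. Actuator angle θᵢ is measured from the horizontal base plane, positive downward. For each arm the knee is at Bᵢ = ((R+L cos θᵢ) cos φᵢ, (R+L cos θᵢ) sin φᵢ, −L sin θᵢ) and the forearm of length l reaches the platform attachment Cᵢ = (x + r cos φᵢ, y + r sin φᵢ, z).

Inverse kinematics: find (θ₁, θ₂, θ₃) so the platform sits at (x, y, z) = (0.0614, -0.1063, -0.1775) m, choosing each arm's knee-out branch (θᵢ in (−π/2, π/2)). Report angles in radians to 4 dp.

θ₁ = -0.0006, θ₂ = 1.3959, θ₃ = -0.0001

rotate P by −φ1: (0.0614, -0.1063, -0.1775)
  e−x'=0.0686;  (l²−L²−(e−x')²−y'²−z²)/2L = 0.0687
  γ=atan2(-0.1775,0.0686)=-1.2020;  ψ=arccos(0.3610)=1.2014;  θ1=γ+ψ≈-0.0006
arm 2 (φ=120.0°): x'=-0.1228, y'=0.0000
  A=0.2528, B=-0.1775, C=(l²−L²−A²−y'²−z²)/(2L)=-0.1308
  θ2 = atan2(B,A) + arccos(C/0.3089) = 1.3959
φ3=240.0° → target in arm frame (0.0614, 0.1063)
  e−x'=0.0686;  (l²−L²−(e−x')²−y'²−z²)/2L = 0.0687
  θ3 = atan2(B,A) + arccos(C/0.1903) = -0.0001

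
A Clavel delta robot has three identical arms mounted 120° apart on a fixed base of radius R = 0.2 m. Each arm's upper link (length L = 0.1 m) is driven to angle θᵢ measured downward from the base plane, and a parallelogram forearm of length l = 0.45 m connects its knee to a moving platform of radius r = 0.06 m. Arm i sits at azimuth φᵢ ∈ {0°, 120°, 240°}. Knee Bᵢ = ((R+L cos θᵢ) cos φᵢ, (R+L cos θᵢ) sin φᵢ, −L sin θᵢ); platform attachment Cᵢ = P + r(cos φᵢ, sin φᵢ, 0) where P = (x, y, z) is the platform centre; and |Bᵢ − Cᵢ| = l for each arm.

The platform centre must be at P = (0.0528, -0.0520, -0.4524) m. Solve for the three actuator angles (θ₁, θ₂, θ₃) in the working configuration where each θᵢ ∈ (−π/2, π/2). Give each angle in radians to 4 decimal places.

θ₁ = 0.4368, θ₂ = 1.0477, θ₃ = 0.6112

arm 1 (φ=0.0°): x'=0.0528, y'=-0.0520
  e−x'=0.0872;  (l²−L²−(e−x')²−y'²−z²)/2L = -0.1124
  θ1 = atan2(B,A) + arccos(C/0.4607) = 0.4368
arm 2 (φ=120.0°): x'=-0.0714, y'=-0.0197
  e−x'=0.2114;  (l²−L²−(e−x')²−y'²−z²)/2L = -0.2863
  θ2 = atan2(B,A) + arccos(C/0.4994) = 1.0477
rotate P by −φ3: (0.0186, 0.0717, -0.4524)
  A=0.1214, B=-0.4524, C=(l²−L²−A²−y'²−z²)/(2L)=-0.1602
  √(A²+B²)=0.4684;  θ3 = -1.3087+1.9199 ≈ 0.6112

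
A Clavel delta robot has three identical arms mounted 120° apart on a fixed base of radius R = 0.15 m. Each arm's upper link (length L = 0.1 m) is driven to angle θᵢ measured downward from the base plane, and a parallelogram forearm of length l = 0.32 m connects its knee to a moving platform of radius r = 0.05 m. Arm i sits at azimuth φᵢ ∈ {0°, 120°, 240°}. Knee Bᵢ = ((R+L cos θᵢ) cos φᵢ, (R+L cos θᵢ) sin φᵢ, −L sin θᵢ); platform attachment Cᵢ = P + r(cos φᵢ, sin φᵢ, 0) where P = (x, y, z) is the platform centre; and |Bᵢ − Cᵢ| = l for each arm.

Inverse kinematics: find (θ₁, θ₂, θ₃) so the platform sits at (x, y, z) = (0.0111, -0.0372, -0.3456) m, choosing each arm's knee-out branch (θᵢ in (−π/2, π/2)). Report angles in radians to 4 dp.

φ1=0.0° → target in arm frame (0.0111, -0.0372)
  e−x'=0.0889;  (l²−L²−(e−x')²−y'²−z²)/2L = -0.1816
  √(A²+B²)=0.3569;  θ1 = -1.3190+2.1048 ≈ 0.7858
φ2=120.0° → target in arm frame (-0.0378, 0.0090)
  e−x'=0.1378;  (l²−L²−(e−x')²−y'²−z²)/2L = -0.2305
  θ2 = atan2(B,A) + arccos(C/0.3720) = 1.0475
φ3=240.0° → target in arm frame (0.0267, 0.0282)
  e−x'=0.0733;  (l²−L²−(e−x')²−y'²−z²)/2L = -0.1661
  γ=atan2(-0.3456,0.0733)=-1.3617;  ψ=arccos(-0.4700)=2.0601;  θ3=γ+ψ≈0.6984

θ₁ = 0.7858, θ₂ = 1.0475, θ₃ = 0.6984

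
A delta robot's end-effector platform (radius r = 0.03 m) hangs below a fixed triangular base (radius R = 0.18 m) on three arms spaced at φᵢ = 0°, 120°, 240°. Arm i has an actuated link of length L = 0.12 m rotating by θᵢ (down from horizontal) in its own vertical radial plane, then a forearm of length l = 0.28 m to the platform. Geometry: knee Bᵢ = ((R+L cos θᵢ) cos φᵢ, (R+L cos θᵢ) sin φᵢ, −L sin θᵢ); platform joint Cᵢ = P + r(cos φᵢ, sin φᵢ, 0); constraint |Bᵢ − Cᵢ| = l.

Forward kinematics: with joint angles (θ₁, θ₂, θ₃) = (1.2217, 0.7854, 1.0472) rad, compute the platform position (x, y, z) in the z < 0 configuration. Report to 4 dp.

φ1=0.0°: virtual centre (0.1910, 0.0000, -0.1128), radius l
O2 = (0.2349·cos120.0°, 0.2349·sin120.0°, -0.0849) = (-0.1174, 0.2034, -0.0849)
φ3=240.0°: virtual centre (-0.1050, -0.1819, -0.1039), radius l
|O₂|²−|O₁|² = 0.0131;  |O₃|²−|O₁|² = 0.0057
[-0.6169 0.4068 0.0558]·P = 0.0131;  [-0.5921 -0.3637 0.0177]·P = 0.0057
Cramer: x(z) = -0.0152+0.0591z;  y(z) = 0.0092-0.0476z
sphere 1 gives Az²+Bz+C=0 with A=1.0058, B=0.2003, C=-0.0230;  B²−4AC=0.1328;  roots -0.2807, 0.0816;  negative root z = -0.2807
x = -0.0318, y = 0.0225

(-0.0318, 0.0225, -0.2807)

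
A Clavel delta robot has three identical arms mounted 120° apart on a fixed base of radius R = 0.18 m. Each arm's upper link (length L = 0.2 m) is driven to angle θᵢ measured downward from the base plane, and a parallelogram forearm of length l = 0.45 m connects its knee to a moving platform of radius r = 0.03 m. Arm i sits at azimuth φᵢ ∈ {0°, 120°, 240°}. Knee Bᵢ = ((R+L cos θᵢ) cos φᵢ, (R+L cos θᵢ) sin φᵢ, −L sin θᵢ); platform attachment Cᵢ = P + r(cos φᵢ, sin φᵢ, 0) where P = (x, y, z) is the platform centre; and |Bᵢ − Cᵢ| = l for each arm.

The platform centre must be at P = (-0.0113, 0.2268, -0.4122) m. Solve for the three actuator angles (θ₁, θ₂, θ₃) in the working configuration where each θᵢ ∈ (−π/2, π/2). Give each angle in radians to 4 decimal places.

θ₁ = 0.8729, θ₂ = 0.0002, θ₃ = 1.3963

φ1=0.0° → target in arm frame (-0.0113, 0.2268)
  A=0.1613, B=-0.4122, C=(l²−L²−A²−y'²−z²)/(2L)=-0.2122
  √(A²+B²)=0.4426;  θ1 = -1.1978+2.0707 ≈ 0.8729
arm 2 (φ=120.0°): x'=0.2021, y'=-0.1036
  e−x'=-0.0521;  (l²−L²−(e−x')²−y'²−z²)/2L = -0.0521
  √(A²+B²)=0.4155;  θ2 = -1.6964+1.6966 ≈ 0.0002
φ3=240.0° → target in arm frame (-0.1908, -0.1232)
  e−x'=0.3408;  (l²−L²−(e−x')²−y'²−z²)/2L = -0.3468
  √(A²+B²)=0.5348;  θ3 = -0.8800+2.2762 ≈ 1.3963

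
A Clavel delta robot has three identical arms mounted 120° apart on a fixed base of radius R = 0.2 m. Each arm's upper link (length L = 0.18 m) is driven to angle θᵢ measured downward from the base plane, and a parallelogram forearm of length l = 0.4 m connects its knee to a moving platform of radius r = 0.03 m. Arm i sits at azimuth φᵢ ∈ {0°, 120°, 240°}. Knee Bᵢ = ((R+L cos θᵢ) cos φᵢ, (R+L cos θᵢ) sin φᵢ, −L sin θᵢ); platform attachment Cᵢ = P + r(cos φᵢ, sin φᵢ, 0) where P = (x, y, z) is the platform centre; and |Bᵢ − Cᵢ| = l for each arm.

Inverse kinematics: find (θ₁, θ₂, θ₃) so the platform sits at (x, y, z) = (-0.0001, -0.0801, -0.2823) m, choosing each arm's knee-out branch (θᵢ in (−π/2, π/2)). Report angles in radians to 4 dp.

φ1=0.0° → target in arm frame (-0.0001, -0.0801)
  e−x'=0.1701;  (l²−L²−(e−x')²−y'²−z²)/2L = 0.0349
  √(A²+B²)=0.3296;  θ1 = -1.0285+1.4648 ≈ 0.4363
rotate P by −φ2: (-0.0693, 0.0401, -0.2823)
  A cos θ + B sin θ = C:  0.2393·cos θ + -0.2823·sin θ = -0.0305
  θ2 = atan2(B,A) + arccos(C/0.3701) = 0.7857
arm 3 (φ=240.0°): x'=0.0694, y'=0.0400
  A=0.1006, B=-0.2823, C=(l²−L²−A²−y'²−z²)/(2L)=0.1005
  θ3 = atan2(B,A) + arccos(C/0.2997) = 0.0002

θ₁ = 0.4363, θ₂ = 0.7857, θ₃ = 0.0002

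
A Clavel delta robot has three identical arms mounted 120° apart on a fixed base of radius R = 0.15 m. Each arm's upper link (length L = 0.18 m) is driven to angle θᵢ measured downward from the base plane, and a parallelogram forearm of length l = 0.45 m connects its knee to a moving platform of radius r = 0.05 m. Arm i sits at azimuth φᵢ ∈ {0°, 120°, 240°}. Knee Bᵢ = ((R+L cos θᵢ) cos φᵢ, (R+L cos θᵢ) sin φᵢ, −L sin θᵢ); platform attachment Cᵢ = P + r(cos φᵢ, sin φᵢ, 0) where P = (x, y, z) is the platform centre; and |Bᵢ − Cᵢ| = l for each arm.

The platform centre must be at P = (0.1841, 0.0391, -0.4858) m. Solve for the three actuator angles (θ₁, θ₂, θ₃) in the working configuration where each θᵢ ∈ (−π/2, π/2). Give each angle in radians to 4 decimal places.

θ₁ = 0.2618, θ₂ = 1.0470, θ₃ = 1.2216

arm 1 (φ=0.0°): x'=0.1841, y'=0.0391
  A cos θ + B sin θ = C:  -0.0841·cos θ + -0.4858·sin θ = -0.2070
  θ1 = atan2(B,A) + arccos(C/0.4930) = 0.2618
φ2=120.0° → target in arm frame (-0.0582, -0.1790)
  A=0.1582, B=-0.4858, C=(l²−L²−A²−y'²−z²)/(2L)=-0.3416
  θ2 = atan2(B,A) + arccos(C/0.5109) = 1.0470
rotate P by −φ3: (-0.1259, 0.1399, -0.4858)
  A cos θ + B sin θ = C:  0.2259·cos θ + -0.4858·sin θ = -0.3792
  γ=atan2(-0.4858,0.2259)=-1.1355;  ψ=arccos(-0.7077)=2.3571;  θ3=γ+ψ≈1.2216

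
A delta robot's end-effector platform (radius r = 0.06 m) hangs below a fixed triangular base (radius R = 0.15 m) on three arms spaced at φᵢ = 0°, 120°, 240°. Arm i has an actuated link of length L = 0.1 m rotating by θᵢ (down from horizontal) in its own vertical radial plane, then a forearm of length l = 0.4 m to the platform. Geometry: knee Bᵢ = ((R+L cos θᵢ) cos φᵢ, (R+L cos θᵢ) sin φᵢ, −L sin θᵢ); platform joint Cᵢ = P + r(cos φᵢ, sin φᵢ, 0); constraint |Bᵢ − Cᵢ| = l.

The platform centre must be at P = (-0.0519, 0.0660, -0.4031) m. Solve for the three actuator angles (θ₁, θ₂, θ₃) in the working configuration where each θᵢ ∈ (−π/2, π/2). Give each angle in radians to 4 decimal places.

arm 1 (φ=0.0°): x'=-0.0519, y'=0.0660
  A cos θ + B sin θ = C:  0.1419·cos θ + -0.4031·sin θ = -0.1849
  θ1 = atan2(B,A) + arccos(C/0.4273) = 0.7859
rotate P by −φ2: (0.0831, 0.0119, -0.4031)
  A=0.0069, B=-0.4031, C=(l²−L²−A²−y'²−z²)/(2L)=-0.0634
  γ=atan2(-0.4031,0.0069)=-1.5537;  ψ=arccos(-0.1573)=1.7287;  θ2=γ+ψ≈0.1750
rotate P by −φ3: (-0.0312, -0.0779, -0.4031)
  e−x'=0.1212;  (l²−L²−(e−x')²−y'²−z²)/2L = -0.1663
  γ=atan2(-0.4031,0.1212)=-1.2787;  ψ=arccos(-0.3950)=1.9769;  θ3=γ+ψ≈0.6982

θ₁ = 0.7859, θ₂ = 0.1750, θ₃ = 0.6982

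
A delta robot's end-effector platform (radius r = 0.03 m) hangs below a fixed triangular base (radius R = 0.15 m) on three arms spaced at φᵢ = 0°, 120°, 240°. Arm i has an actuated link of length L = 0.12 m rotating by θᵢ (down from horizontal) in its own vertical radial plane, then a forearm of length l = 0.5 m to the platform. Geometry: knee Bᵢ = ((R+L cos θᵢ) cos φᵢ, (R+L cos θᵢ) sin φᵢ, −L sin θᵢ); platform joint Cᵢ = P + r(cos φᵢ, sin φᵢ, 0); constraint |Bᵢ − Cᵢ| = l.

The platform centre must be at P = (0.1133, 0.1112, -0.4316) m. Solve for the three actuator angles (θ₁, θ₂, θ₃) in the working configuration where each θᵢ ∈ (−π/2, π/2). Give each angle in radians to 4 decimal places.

θ₁ = -0.3488, θ₂ = 0.0005, θ₃ = 0.7859

arm 1 (φ=0.0°): x'=0.1133, y'=0.1112
  A cos θ + B sin θ = C:  0.0067·cos θ + -0.4316·sin θ = 0.1538
  γ=atan2(-0.4316,0.0067)=-1.5553;  ψ=arccos(0.3563)=1.2065;  θ1=γ+ψ≈-0.3488
rotate P by −φ2: (0.0397, -0.1537, -0.4316)
  e−x'=0.0803;  (l²−L²−(e−x')²−y'²−z²)/2L = 0.0801
  √(A²+B²)=0.4390;  θ2 = -1.3867+1.3872 ≈ 0.0005
rotate P by −φ3: (-0.1530, 0.0425, -0.4316)
  A=0.2730, B=-0.4316, C=(l²−L²−A²−y'²−z²)/(2L)=-0.1125
  θ3 = atan2(B,A) + arccos(C/0.5107) = 0.7859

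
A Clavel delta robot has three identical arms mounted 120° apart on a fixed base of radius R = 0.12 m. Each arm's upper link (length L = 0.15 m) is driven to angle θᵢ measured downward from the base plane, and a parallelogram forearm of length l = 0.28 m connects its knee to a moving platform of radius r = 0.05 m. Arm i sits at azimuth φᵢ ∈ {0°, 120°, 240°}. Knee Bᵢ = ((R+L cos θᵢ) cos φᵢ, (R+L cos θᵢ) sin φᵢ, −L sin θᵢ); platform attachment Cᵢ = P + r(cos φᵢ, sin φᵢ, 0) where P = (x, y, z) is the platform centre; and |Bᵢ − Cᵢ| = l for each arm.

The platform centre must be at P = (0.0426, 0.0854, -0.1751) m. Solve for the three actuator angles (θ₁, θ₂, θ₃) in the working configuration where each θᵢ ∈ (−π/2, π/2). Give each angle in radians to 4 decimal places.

θ₁ = -0.1741, θ₂ = -0.2615, θ₃ = 0.7856

rotate P by −φ1: (0.0426, 0.0854, -0.1751)
  A cos θ + B sin θ = C:  0.0274·cos θ + -0.1751·sin θ = 0.0573
  θ1 = atan2(B,A) + arccos(C/0.1772) = -0.1741
rotate P by −φ2: (0.0527, -0.0796, -0.1751)
  A=0.0173, B=-0.1751, C=(l²−L²−A²−y'²−z²)/(2L)=0.0620
  θ2 = atan2(B,A) + arccos(C/0.1760) = -0.2615
rotate P by −φ3: (-0.0953, -0.0058, -0.1751)
  A=0.1653, B=-0.1751, C=(l²−L²−A²−y'²−z²)/(2L)=-0.0070
  √(A²+B²)=0.2408;  θ3 = -0.8143+1.5999 ≈ 0.7856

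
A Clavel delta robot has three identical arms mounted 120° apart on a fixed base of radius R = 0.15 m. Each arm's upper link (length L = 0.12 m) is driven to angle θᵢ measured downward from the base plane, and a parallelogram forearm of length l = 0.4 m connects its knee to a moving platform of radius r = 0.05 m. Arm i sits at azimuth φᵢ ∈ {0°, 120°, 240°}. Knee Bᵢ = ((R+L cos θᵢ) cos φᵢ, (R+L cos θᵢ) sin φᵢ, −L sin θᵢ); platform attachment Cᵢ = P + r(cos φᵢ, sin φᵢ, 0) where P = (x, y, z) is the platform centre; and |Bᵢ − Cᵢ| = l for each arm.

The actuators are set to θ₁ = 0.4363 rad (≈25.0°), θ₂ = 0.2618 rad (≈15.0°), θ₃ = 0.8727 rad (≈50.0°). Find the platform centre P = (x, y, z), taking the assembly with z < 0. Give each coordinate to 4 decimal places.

S1 = (0.2088·cos0.0°, 0.2088·sin0.0°, -0.0507) = (0.2088, 0.0000, -0.0507)
φ2=120.0°: virtual centre (-0.1080, 0.1870, -0.0311), radius l
arm 3 at φ=240.0°: ρ3 = 0.1771;  S3 = (-0.0886, -0.1534, -0.0919)
eliminate P² terms by subtracting sphere 1 from 2 and 3
[-0.6334 0.3740 0.0393]·P = 0.0014;  [-0.5946 -0.3068 -0.0824]·P = -0.0063
Cramer: x(z) = 0.0046-0.0450z;  y(z) = 0.0117-0.1814z
sphere 1 gives Az²+Bz+C=0 with A=1.0349, B=0.1156, C=-0.1156;  B²−4AC=0.4920;  roots -0.3947, 0.2830;  negative root z = -0.3947
x = 0.0224, y = 0.0833

(0.0224, 0.0833, -0.3947)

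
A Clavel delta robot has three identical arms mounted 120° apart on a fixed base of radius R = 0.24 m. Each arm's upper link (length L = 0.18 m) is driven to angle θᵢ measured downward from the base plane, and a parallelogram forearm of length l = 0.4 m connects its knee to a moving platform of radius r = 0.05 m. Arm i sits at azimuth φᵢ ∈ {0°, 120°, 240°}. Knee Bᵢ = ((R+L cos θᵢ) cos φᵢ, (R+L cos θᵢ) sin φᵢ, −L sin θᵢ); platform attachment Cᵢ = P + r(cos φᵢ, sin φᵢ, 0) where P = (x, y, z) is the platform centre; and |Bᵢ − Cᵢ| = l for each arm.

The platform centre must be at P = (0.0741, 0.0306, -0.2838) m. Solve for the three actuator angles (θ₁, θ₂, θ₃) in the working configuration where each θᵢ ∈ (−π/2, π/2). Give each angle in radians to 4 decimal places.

φ1=0.0° → target in arm frame (0.0741, 0.0306)
  e−x'=0.1159;  (l²−L²−(e−x')²−y'²−z²)/2L = 0.0908
  θ1 = atan2(B,A) + arccos(C/0.3066) = 0.0870
arm 2 (φ=120.0°): x'=-0.0105, y'=-0.0795
  A cos θ + B sin θ = C:  0.2005·cos θ + -0.2838·sin θ = 0.0014
  √(A²+B²)=0.3475;  θ2 = -0.9556+1.5666 ≈ 0.6110
arm 3 (φ=240.0°): x'=-0.0636, y'=0.0489
  e−x'=0.2536;  (l²−L²−(e−x')²−y'²−z²)/2L = -0.0545
  θ3 = atan2(B,A) + arccos(C/0.3806) = 0.8729

θ₁ = 0.0870, θ₂ = 0.6110, θ₃ = 0.8729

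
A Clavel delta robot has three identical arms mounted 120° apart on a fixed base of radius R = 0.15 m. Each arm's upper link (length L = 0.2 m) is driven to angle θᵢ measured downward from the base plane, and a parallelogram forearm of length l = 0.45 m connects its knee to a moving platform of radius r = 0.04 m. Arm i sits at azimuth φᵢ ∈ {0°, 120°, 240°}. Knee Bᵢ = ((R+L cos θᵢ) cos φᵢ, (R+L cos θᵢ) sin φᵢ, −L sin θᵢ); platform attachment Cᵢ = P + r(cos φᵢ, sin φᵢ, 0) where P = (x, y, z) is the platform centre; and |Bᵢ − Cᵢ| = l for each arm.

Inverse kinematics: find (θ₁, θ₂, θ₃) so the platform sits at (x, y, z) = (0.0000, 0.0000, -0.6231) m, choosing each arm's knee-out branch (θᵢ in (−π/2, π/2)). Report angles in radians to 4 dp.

φ1=0.0° → target in arm frame (0.0000, 0.0000)
  e−x'=0.1100;  (l²−L²−(e−x')²−y'²−z²)/2L = -0.5946
  θ1 = atan2(B,A) + arccos(C/0.6327) = 1.3967
rotate P by −φ2: (0.0000, 0.0000, -0.6231)
  A cos θ + B sin θ = C:  0.1100·cos θ + -0.6231·sin θ = -0.5946
  γ=atan2(-0.6231,0.1100)=-1.3961;  ψ=arccos(-0.9398)=2.7928;  θ2=γ+ψ≈1.3967
φ3=240.0° → target in arm frame (0.0000, 0.0000)
  A=0.1100, B=-0.6231, C=(l²−L²−A²−y'²−z²)/(2L)=-0.5946
  √(A²+B²)=0.6327;  θ3 = -1.3961+2.7928 ≈ 1.3967

θ₁ = 1.3967, θ₂ = 1.3967, θ₃ = 1.3967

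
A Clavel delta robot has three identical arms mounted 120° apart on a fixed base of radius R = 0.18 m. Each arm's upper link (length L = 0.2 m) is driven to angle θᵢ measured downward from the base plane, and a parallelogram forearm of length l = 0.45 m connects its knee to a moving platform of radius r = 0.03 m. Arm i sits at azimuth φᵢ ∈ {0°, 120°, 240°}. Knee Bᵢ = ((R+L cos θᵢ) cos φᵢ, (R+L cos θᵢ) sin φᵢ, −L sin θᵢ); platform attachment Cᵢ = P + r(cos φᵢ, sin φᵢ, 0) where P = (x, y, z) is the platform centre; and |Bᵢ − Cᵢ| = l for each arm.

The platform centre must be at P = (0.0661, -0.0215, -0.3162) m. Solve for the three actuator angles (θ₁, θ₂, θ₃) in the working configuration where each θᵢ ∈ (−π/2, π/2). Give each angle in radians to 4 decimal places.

θ₁ = -0.1746, θ₂ = 0.4361, θ₃ = 0.2614

φ1=0.0° → target in arm frame (0.0661, -0.0215)
  A cos θ + B sin θ = C:  0.0839·cos θ + -0.3162·sin θ = 0.1375
  θ1 = atan2(B,A) + arccos(C/0.3271) = -0.1746
rotate P by −φ2: (-0.0517, -0.0465, -0.3162)
  A=0.2017, B=-0.3162, C=(l²−L²−A²−y'²−z²)/(2L)=0.0492
  θ2 = atan2(B,A) + arccos(C/0.3750) = 0.4361
rotate P by −φ3: (-0.0144, 0.0680, -0.3162)
  e−x'=0.1644;  (l²−L²−(e−x')²−y'²−z²)/2L = 0.0771
  θ3 = atan2(B,A) + arccos(C/0.3564) = 0.2614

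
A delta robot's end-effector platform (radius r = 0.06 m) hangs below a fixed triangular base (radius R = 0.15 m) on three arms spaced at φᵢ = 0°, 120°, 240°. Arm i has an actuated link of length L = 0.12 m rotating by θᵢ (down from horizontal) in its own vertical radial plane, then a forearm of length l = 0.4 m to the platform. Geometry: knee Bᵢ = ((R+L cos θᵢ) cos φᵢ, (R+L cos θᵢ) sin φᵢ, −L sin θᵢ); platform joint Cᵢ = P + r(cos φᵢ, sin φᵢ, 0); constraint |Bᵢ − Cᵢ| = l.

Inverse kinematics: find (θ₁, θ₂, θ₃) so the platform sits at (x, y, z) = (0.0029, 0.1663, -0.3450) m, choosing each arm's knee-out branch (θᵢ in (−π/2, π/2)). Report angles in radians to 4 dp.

θ₁ = 0.3490, θ₂ = -0.3492, θ₃ = 0.9595

φ1=0.0° → target in arm frame (0.0029, 0.1663)
  A cos θ + B sin θ = C:  0.0871·cos θ + -0.3450·sin θ = -0.0361
  γ=atan2(-0.3450,0.0871)=-1.3235;  ψ=arccos(-0.1015)=1.6725;  θ1=γ+ψ≈0.3490
rotate P by −φ2: (0.1426, -0.0857, -0.3450)
  e−x'=-0.0526;  (l²−L²−(e−x')²−y'²−z²)/2L = 0.0686
  θ2 = atan2(B,A) + arccos(C/0.3490) = -0.3492
arm 3 (φ=240.0°): x'=-0.1455, y'=-0.0806
  A cos θ + B sin θ = C:  0.2355·cos θ + -0.3450·sin θ = -0.1474
  √(A²+B²)=0.4177;  θ3 = -0.9719+1.9314 ≈ 0.9595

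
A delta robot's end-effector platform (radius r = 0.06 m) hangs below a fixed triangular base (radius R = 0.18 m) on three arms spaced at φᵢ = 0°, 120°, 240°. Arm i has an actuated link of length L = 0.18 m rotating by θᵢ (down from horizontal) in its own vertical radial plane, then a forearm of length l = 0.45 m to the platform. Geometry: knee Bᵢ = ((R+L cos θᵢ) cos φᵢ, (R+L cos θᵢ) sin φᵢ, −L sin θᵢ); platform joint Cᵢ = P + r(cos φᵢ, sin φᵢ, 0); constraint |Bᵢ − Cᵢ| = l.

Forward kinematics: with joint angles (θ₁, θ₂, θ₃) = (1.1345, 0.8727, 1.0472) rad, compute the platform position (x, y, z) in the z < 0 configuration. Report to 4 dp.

S1 = (0.1961·cos0.0°, 0.1961·sin0.0°, -0.1631) = (0.1961, 0.0000, -0.1631)
arm 2 at φ=120.0°: ρ2 = 0.2357;  S2 = (-0.1178, 0.2041, -0.1379)
S3 = (0.2100·cos240.0°, 0.2100·sin240.0°, -0.1559) = (-0.1050, -0.1819, -0.1559)
eliminate P² terms by subtracting sphere 1 from 2 and 3
[-0.6278 0.4082 0.0505]·P = 0.0095;  [-0.6021 -0.3637 0.0145]·P = 0.0033
det = 0.4742;  x = -0.0102+0.0512z,  y = 0.0077+-0.0449z
quadratic in z: (1.0046)z²+(0.3045)z+(-0.1333)=0, √Δ=0.7927 → z ∈ {-0.5460, 0.2430}; z = -0.5460 (taking z<0)
x = -0.0381, y = 0.0322

(-0.0381, 0.0322, -0.5460)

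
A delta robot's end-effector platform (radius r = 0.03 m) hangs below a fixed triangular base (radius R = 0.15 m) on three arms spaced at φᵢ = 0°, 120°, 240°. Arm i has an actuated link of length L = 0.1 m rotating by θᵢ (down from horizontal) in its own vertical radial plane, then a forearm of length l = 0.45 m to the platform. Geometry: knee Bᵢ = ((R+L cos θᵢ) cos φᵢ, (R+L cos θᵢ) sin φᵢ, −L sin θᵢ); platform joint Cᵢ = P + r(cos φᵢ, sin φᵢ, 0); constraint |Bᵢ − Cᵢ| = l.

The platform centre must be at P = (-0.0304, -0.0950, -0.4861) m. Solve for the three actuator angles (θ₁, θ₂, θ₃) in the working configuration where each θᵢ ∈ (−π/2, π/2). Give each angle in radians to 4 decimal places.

θ₁ = 1.1350, θ₂ = 1.3093, θ₃ = 0.5241

arm 1 (φ=0.0°): x'=-0.0304, y'=-0.0950
  A cos θ + B sin θ = C:  0.1504·cos θ + -0.4861·sin θ = -0.3772
  θ1 = atan2(B,A) + arccos(C/0.5088) = 1.1350
rotate P by −φ2: (-0.0671, 0.0738, -0.4861)
  A cos θ + B sin θ = C:  0.1871·cos θ + -0.4861·sin θ = -0.4212
  γ=atan2(-0.4861,0.1871)=-1.2034;  ψ=arccos(-0.8087)=2.5127;  θ2=γ+ψ≈1.3093
rotate P by −φ3: (0.0975, 0.0212, -0.4861)
  A=0.0225, B=-0.4861, C=(l²−L²−A²−y'²−z²)/(2L)=-0.2237
  √(A²+B²)=0.4866;  θ3 = -1.5245+2.0486 ≈ 0.5241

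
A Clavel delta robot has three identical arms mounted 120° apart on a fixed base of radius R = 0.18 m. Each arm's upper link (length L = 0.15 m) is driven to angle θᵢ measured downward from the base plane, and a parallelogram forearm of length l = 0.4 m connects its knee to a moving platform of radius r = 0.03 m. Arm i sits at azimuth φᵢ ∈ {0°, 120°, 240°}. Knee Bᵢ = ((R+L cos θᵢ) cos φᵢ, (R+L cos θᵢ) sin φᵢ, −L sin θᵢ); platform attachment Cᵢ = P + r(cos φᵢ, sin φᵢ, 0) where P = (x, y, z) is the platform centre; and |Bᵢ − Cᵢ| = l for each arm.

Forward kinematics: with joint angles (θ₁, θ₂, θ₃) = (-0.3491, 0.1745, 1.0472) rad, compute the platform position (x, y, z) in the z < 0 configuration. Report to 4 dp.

(0.1067, 0.0991, -0.2896)

arm 1 at φ=0.0°: e+L cos θ1 = 0.2910;  centre 1 = (0.2910, 0.0000, 0.0513)
φ2=120.0°: virtual centre (-0.1489, 0.2578, -0.0260), radius l
centre 3 = (0.2250·cos240.0°, 0.2250·sin240.0°, -0.1299) = (-0.1125, -0.1949, -0.1299)
eliminate P² terms by subtracting sphere 1 from 2 and 3
linear system: -0.8796x+0.5157y = 0.0020−-0.1547z; -0.8069x+-0.3897y = -0.0198−-0.3624z
det = 0.7589;  x = 0.0124+-0.3257z,  y = 0.0251+-0.2556z
into |P−centre ₁|² = l²: 1.1714z² + 0.0660z + -0.0791 = 0;  Δ = 0.3752;  z = -0.2896 or 0.2333 → z<0 root = -0.2896
x = 0.1067, y = 0.0991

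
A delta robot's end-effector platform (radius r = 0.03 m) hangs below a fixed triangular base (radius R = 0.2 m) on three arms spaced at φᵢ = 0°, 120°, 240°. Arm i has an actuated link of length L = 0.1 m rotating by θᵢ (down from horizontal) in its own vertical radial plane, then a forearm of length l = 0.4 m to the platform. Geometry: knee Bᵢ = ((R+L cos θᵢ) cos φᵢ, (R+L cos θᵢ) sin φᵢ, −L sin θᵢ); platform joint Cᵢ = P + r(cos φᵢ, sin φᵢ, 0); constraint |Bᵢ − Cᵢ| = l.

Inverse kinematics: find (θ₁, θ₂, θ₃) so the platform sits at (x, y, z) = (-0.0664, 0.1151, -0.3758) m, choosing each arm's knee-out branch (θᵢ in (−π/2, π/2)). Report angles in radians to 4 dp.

φ1=0.0° → target in arm frame (-0.0664, 0.1151)
  A cos θ + B sin θ = C:  0.2364·cos θ + -0.3758·sin θ = -0.3018
  θ1 = atan2(B,A) + arccos(C/0.4440) = 1.3089
φ2=120.0° → target in arm frame (0.1329, 0.0000)
  A=0.0371, B=-0.3758, C=(l²−L²−A²−y'²−z²)/(2L)=0.0370
  γ=atan2(-0.3758,0.0371)=-1.4723;  ψ=arccos(0.0979)=1.4727;  θ2=γ+ψ≈0.0004
φ3=240.0° → target in arm frame (-0.0665, -0.1151)
  A=0.2365, B=-0.3758, C=(l²−L²−A²−y'²−z²)/(2L)=-0.3019
  γ=atan2(-0.3758,0.2365)=-1.0091;  ψ=arccos(-0.6800)=2.3186;  θ3=γ+ψ≈1.3094

θ₁ = 1.3089, θ₂ = 0.0004, θ₃ = 1.3094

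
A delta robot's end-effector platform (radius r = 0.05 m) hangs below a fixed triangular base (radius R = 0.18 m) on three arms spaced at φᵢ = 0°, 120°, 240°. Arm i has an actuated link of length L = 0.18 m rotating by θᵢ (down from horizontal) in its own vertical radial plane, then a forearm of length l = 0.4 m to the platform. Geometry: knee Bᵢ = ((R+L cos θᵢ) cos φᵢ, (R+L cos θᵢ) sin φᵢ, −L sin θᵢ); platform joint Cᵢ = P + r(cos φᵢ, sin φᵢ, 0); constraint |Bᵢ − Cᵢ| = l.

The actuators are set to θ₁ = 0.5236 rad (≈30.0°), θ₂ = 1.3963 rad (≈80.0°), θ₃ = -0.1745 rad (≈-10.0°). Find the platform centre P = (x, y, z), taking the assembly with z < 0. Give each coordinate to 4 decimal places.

(0.0372, -0.2162, -0.3167)

arm 1 at φ=0.0°: (R−r)+L cos θ1 = 0.2859;  O1 = (0.2859, 0.0000, -0.0900)
φ2=120.0°: virtual centre (-0.0806, 0.1396, -0.1773), radius l
O3 = (0.3073·cos240.0°, 0.3073·sin240.0°, 0.0313) = (-0.1536, -0.2661, 0.0313)
eliminate P² terms by subtracting sphere 1 from 2 and 3
[-0.7330 0.2793 -0.1745]·P = -0.0324;  [-0.8790 -0.5322 0.2425]·P = 0.0056
Cramer: x(z) = 0.0247-0.0396z;  y(z) = -0.0512+0.5210z
quadratic in z: (1.2730)z²+(0.1473)z+(-0.0811)=0, √Δ=0.6591 → z ∈ {-0.3167, 0.2010}; z = -0.3167 (taking z<0)
x = 0.0372, y = -0.2162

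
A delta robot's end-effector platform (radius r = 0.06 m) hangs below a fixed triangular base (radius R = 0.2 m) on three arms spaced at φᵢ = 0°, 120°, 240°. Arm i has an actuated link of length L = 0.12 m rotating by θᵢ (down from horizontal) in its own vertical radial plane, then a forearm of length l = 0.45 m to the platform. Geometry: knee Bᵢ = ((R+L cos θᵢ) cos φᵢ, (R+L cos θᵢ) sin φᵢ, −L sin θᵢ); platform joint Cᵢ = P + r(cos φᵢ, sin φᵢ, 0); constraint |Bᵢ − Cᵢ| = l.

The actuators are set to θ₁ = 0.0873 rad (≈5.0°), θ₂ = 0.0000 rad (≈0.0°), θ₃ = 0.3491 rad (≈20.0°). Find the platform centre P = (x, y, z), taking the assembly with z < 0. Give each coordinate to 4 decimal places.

φ1=0.0°: virtual centre (0.2595, 0.0000, -0.0105), radius l
φ2=120.0°: virtual centre (-0.1300, 0.2252, 0.0000), radius l
arm 3 at φ=240.0°: (R−r)+L cos θ3 = 0.2528;  centre 3 = (-0.1264, -0.2189, -0.0410)
|centre ₂|²−|centre ₁|² = 0.0001;  |centre ₃|²−|centre ₁|² = -0.0019
plane₁₂: -0.7791x+0.4503y+0.0209z = 0.0001
Cramer: x(z) = 0.0012-0.0267z;  y(z) = 0.0023-0.0927z
quadratic in z: (1.0093)z²+(0.0343)z+(-0.1356)=0, √Δ=0.7408 → z ∈ {-0.3840, 0.3500}; z = -0.3840 (taking z<0)
x = 0.0114, y = 0.0379

(0.0114, 0.0379, -0.3840)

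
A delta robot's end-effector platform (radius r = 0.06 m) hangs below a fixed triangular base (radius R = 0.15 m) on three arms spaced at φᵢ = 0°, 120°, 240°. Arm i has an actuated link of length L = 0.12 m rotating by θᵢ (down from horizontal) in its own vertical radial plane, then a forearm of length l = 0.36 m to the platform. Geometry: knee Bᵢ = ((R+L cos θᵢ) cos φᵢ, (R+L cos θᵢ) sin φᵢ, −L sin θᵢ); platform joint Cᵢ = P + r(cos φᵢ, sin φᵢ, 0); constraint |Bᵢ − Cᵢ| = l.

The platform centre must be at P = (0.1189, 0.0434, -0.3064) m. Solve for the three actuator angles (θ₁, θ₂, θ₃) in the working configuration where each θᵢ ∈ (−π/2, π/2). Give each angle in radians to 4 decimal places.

θ₁ = -0.3486, θ₂ = 0.4362, θ₃ = 0.7855

rotate P by −φ1: (0.1189, 0.0434, -0.3064)
  e−x'=-0.0289;  (l²−L²−(e−x')²−y'²−z²)/2L = 0.0775
  γ=atan2(-0.3064,-0.0289)=-1.6648;  ψ=arccos(0.2518)=1.3162;  θ1=γ+ψ≈-0.3486
φ2=120.0° → target in arm frame (-0.0219, -0.1247)
  A=0.1119, B=-0.3064, C=(l²−L²−A²−y'²−z²)/(2L)=-0.0281
  √(A²+B²)=0.3262;  θ2 = -1.2207+1.6570 ≈ 0.4362
arm 3 (φ=240.0°): x'=-0.0970, y'=0.0813
  A=0.1870, B=-0.3064, C=(l²−L²−A²−y'²−z²)/(2L)=-0.0845
  √(A²+B²)=0.3590;  θ3 = -1.0227+1.8083 ≈ 0.7855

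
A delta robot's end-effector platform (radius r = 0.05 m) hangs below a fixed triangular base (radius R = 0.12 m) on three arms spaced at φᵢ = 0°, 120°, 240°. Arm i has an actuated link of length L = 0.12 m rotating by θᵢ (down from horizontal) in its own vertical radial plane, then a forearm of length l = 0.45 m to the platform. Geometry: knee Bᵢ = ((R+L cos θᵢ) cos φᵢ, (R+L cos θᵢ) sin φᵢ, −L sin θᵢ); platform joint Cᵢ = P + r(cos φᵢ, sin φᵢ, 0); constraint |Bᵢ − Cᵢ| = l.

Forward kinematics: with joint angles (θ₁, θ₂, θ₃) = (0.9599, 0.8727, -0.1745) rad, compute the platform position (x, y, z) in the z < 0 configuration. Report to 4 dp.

(-0.1164, -0.1681, -0.4286)

S1 = (0.1388·cos0.0°, 0.1388·sin0.0°, -0.0983) = (0.1388, 0.0000, -0.0983)
S2 = (0.1471·cos120.0°, 0.1471·sin120.0°, -0.0919) = (-0.0736, 0.1274, -0.0919)
S3 = (0.1882·cos240.0°, 0.1882·sin240.0°, 0.0208) = (-0.0941, -0.1630, 0.0208)
subtract pairs → two planes through P
linear system: -0.4248x+0.2548y = 0.0012−0.0127z; -0.4658x+-0.3259y = 0.0069−0.2383z
det = 0.2572;  x = -0.0083+0.2522z,  y = -0.0093+0.3705z
quadratic in z: (1.2009)z²+(0.1155)z+(-0.1711)=0, √Δ=0.9139 → z ∈ {-0.4286, 0.3324}; z = -0.4286 (taking z<0)
x = -0.1164, y = -0.1681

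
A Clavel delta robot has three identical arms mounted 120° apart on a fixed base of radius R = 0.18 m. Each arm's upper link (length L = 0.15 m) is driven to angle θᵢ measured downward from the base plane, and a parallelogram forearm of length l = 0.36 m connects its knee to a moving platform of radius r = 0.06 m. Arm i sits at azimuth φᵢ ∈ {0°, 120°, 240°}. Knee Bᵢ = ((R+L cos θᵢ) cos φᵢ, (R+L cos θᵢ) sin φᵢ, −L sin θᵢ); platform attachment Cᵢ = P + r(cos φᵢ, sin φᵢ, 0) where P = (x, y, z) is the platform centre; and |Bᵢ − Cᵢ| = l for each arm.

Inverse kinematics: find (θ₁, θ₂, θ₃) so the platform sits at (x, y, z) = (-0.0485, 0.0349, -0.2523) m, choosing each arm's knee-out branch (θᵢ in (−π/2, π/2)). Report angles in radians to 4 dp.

φ1=0.0° → target in arm frame (-0.0485, 0.0349)
  A=0.1685, B=-0.2523, C=(l²−L²−A²−y'²−z²)/(2L)=0.0461
  γ=atan2(-0.2523,0.1685)=-0.9820;  ψ=arccos(0.1520)=1.4182;  θ1=γ+ψ≈0.4362
φ2=120.0° → target in arm frame (0.0545, 0.0246)
  A cos θ + B sin θ = C:  0.0655·cos θ + -0.2523·sin θ = 0.1285
  γ=atan2(-0.2523,0.0655)=-1.3167;  ψ=arccos(0.4929)=1.0553;  θ2=γ+ψ≈-0.2614
φ3=240.0° → target in arm frame (-0.0060, -0.0595)
  A=0.1260, B=-0.2523, C=(l²−L²−A²−y'²−z²)/(2L)=0.0801
  γ=atan2(-0.2523,0.1260)=-1.1077;  ψ=arccos(0.2842)=1.2827;  θ3=γ+ψ≈0.1750

θ₁ = 0.4362, θ₂ = -0.2614, θ₃ = 0.1750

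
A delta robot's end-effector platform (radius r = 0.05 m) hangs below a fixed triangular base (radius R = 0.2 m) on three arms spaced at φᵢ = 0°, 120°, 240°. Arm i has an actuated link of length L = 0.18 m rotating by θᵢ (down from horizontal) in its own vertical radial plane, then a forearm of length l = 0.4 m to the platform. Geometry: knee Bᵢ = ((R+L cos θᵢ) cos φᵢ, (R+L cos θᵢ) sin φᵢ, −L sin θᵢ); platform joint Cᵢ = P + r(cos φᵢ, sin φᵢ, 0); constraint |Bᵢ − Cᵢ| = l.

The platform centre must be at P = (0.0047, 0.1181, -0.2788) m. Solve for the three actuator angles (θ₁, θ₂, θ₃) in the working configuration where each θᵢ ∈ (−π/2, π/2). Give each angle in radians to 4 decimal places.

arm 1 (φ=0.0°): x'=0.0047, y'=0.1181
  e−x'=0.1453;  (l²−L²−(e−x')²−y'²−z²)/2L = 0.0411
  θ1 = atan2(B,A) + arccos(C/0.3144) = 0.3492
rotate P by −φ2: (0.0999, -0.0631, -0.2788)
  e−x'=0.0501;  (l²−L²−(e−x')²−y'²−z²)/2L = 0.1205
  γ=atan2(-0.2788,0.0501)=-1.3931;  ψ=arccos(0.4254)=1.1314;  θ2=γ+ψ≈-0.2617
φ3=240.0° → target in arm frame (-0.1046, -0.0550)
  e−x'=0.2546;  (l²−L²−(e−x')²−y'²−z²)/2L = -0.0500
  √(A²+B²)=0.3776;  θ3 = -0.8307+1.7035 ≈ 0.8728

θ₁ = 0.3492, θ₂ = -0.2617, θ₃ = 0.8728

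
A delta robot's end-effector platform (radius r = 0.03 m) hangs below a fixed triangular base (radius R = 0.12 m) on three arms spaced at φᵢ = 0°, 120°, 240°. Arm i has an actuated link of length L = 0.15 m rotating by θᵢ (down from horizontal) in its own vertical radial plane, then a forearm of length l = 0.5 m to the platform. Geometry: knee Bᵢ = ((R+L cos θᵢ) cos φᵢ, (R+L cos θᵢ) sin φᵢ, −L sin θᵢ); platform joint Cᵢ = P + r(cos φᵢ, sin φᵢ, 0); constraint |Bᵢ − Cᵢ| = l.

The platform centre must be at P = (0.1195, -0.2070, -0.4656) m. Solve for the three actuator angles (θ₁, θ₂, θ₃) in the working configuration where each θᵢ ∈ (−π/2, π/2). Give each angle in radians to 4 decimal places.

rotate P by −φ1: (0.1195, -0.2070, -0.4656)
  A=-0.0295, B=-0.4656, C=(l²−L²−A²−y'²−z²)/(2L)=-0.1100
  θ1 = atan2(B,A) + arccos(C/0.4665) = 0.1748
arm 2 (φ=120.0°): x'=-0.2390, y'=0.0000
  A cos θ + B sin θ = C:  0.3290·cos θ + -0.4656·sin θ = -0.3251
  γ=atan2(-0.4656,0.3290)=-0.9556;  ψ=arccos(-0.5703)=2.1776;  θ2=γ+ψ≈1.2220
arm 3 (φ=240.0°): x'=0.1195, y'=0.2070
  e−x'=-0.0295;  (l²−L²−(e−x')²−y'²−z²)/2L = -0.1100
  θ3 = atan2(B,A) + arccos(C/0.4665) = 0.1747

θ₁ = 0.1748, θ₂ = 1.2220, θ₃ = 0.1747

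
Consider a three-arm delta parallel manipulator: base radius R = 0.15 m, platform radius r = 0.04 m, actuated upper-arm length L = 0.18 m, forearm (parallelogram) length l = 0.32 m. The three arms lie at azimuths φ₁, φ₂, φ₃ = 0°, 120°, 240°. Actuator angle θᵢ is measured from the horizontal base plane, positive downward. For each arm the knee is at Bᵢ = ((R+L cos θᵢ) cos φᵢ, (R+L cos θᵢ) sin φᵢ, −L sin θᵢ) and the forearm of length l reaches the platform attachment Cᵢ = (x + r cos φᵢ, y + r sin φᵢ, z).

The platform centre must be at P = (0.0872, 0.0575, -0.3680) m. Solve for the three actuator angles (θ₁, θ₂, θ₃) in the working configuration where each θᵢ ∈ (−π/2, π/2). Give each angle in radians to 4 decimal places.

rotate P by −φ1: (0.0872, 0.0575, -0.3680)
  e−x'=0.0228;  (l²−L²−(e−x')²−y'²−z²)/2L = -0.1924
  θ1 = atan2(B,A) + arccos(C/0.3687) = 0.6107
φ2=120.0° → target in arm frame (0.0062, -0.1043)
  A=0.1038, B=-0.3680, C=(l²−L²−A²−y'²−z²)/(2L)=-0.2419
  √(A²+B²)=0.3824;  θ2 = -1.2959+2.2556 ≈ 0.9598
rotate P by −φ3: (-0.0934, 0.0468, -0.3680)
  A=0.2034, B=-0.3680, C=(l²−L²−A²−y'²−z²)/(2L)=-0.3027
  θ3 = atan2(B,A) + arccos(C/0.4205) = 1.3087

θ₁ = 0.6107, θ₂ = 0.9598, θ₃ = 1.3087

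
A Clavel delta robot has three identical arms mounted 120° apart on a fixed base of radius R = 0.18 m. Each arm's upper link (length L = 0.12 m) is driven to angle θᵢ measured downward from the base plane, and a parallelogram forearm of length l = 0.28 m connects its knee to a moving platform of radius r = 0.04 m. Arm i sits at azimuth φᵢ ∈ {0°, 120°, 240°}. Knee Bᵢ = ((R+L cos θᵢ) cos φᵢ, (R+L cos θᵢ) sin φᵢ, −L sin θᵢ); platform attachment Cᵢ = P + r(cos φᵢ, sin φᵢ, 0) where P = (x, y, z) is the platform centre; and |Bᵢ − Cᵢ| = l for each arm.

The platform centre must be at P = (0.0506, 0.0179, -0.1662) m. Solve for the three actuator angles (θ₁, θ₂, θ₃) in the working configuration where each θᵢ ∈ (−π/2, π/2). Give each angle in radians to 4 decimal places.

θ₁ = -0.1748, θ₂ = 0.5243, θ₃ = 0.7855

rotate P by −φ1: (0.0506, 0.0179, -0.1662)
  e−x'=0.0894;  (l²−L²−(e−x')²−y'²−z²)/2L = 0.1169
  θ1 = atan2(B,A) + arccos(C/0.1887) = -0.1748
rotate P by −φ2: (-0.0098, -0.0528, -0.1662)
  e−x'=0.1498;  (l²−L²−(e−x')²−y'²−z²)/2L = 0.0465
  √(A²+B²)=0.2237;  θ2 = -0.8373+1.3616 ≈ 0.5243
rotate P by −φ3: (-0.0408, 0.0349, -0.1662)
  A=0.1808, B=-0.1662, C=(l²−L²−A²−y'²−z²)/(2L)=0.0103
  θ3 = atan2(B,A) + arccos(C/0.2456) = 0.7855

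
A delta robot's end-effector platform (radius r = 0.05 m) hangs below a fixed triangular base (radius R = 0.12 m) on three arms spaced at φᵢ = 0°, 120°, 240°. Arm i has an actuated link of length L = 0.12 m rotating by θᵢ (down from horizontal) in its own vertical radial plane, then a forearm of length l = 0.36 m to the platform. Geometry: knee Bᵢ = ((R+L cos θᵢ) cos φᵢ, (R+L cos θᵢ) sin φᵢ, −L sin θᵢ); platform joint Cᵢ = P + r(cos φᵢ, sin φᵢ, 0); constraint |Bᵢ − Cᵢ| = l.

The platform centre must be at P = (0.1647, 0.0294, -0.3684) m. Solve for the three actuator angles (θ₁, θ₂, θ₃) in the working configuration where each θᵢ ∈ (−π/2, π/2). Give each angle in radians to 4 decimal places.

φ1=0.0° → target in arm frame (0.1647, 0.0294)
  A=-0.0947, B=-0.3684, C=(l²−L²−A²−y'²−z²)/(2L)=-0.1265
  √(A²+B²)=0.3804;  θ1 = -1.8224+1.9097 ≈ 0.0873
φ2=120.0° → target in arm frame (-0.0569, -0.1573)
  e−x'=0.1269;  (l²−L²−(e−x')²−y'²−z²)/2L = -0.2557
  γ=atan2(-0.3684,0.1269)=-1.2391;  ψ=arccos(-0.6563)=2.2867;  θ2=γ+ψ≈1.0476
arm 3 (φ=240.0°): x'=-0.1078, y'=0.1279
  e−x'=0.1778;  (l²−L²−(e−x')²−y'²−z²)/2L = -0.2854
  √(A²+B²)=0.4091;  θ3 = -1.1211+2.3431 ≈ 1.2219

θ₁ = 0.0873, θ₂ = 1.0476, θ₃ = 1.2219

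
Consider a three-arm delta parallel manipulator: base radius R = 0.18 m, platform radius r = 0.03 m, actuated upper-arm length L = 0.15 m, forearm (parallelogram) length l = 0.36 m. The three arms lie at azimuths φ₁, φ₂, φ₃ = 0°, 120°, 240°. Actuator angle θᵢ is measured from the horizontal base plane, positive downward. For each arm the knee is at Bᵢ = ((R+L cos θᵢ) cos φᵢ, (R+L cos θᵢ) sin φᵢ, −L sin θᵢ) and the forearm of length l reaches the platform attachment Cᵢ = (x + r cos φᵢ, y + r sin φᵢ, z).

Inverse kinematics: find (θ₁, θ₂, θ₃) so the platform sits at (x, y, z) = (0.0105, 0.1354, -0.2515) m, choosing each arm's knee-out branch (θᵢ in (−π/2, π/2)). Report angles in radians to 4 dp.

θ₁ = 0.4362, θ₂ = -0.3489, θ₃ = 1.1346

arm 1 (φ=0.0°): x'=0.0105, y'=0.1354
  A cos θ + B sin θ = C:  0.1395·cos θ + -0.2515·sin θ = 0.0202
  γ=atan2(-0.2515,0.1395)=-1.0644;  ψ=arccos(0.0702)=1.5006;  θ1=γ+ψ≈0.4362
arm 2 (φ=120.0°): x'=0.1120, y'=-0.0768
  A=0.0380, B=-0.2515, C=(l²−L²−A²−y'²−z²)/(2L)=0.1217
  √(A²+B²)=0.2544;  θ2 = -1.4209+1.0719 ≈ -0.3489
φ3=240.0° → target in arm frame (-0.1225, -0.0586)
  e−x'=0.2725;  (l²−L²−(e−x')²−y'²−z²)/2L = -0.1128
  √(A²+B²)=0.3708;  θ3 = -0.7453+1.8800 ≈ 1.1346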